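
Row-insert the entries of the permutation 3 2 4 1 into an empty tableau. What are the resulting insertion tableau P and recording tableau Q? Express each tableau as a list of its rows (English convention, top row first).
Insert each entry of the permutation into P by Schensted row insertion, recording in Q the position of each new cell.

After inserting 3: P = [[3]].
After inserting 2: P = [[2], [3]].
After inserting 4: P = [[2, 4], [3]].
After inserting 1: P = [[1, 4], [2], [3]].

So P = [[1, 4], [2], [3]], Q = [[1, 3], [2], [4]].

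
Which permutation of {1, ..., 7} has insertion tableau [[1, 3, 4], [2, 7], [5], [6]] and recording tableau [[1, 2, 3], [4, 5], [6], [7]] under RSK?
2 6 7 3 5 4 1

Reverse the RSK construction: for i from n down to 1, find the cell of Q containing i, remove the entry at that cell from P, and reverse-bump it up through P; the value ejected from row 1 is w(i).

Step i=7: Q has 7 at row 4, column 1; remove 6 from row 4 of P and reverse-bump: 6 enters row 3 and ejects 5; 5 enters row 2 and ejects 2; 2 enters row 1 and ejects 1. So w(7) = 1. P is now [[2, 3, 4], [5, 7], [6]].
Step i=6: Q has 6 at row 3, column 1; remove 6 from row 3 of P and reverse-bump: 6 enters row 2 and ejects 5; 5 enters row 1 and ejects 4. So w(6) = 4. P is now [[2, 3, 5], [6, 7]].
Step i=5: Q has 5 at row 2, column 2; remove 7 from row 2 of P and reverse-bump: 7 enters row 1 and ejects 5. So w(5) = 5. P is now [[2, 3, 7], [6]].
Step i=4: Q has 4 at row 2, column 1; remove 6 from row 2 of P and reverse-bump: 6 enters row 1 and ejects 3. So w(4) = 3. P is now [[2, 6, 7]].
Step i=3: Q has 3 at row 1, column 3; remove that cell from P, ejecting 7. So w(3) = 7. P is now [[2, 6]].
Step i=2: Q has 2 at row 1, column 2; remove that cell from P, ejecting 6. So w(2) = 6. P is now [[2]].
Step i=1: Q has 1 at row 1, column 1; remove that cell from P, ejecting 2. So w(1) = 2. P is now [].

So w = 2 6 7 3 5 4 1.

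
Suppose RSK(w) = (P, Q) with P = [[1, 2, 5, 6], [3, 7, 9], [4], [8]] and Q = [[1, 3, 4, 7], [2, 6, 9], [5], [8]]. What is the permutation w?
Reverse the RSK construction: for i from n down to 1, find the cell of Q containing i, remove the entry at that cell from P, and reverse-bump it up through P; the value ejected from row 1 is w(i).

Step i=9: Q has 9 at row 2, column 3; remove 9 from row 2 of P and reverse-bump: 9 enters row 1 and ejects 6. So w(9) = 6. P is now [[1, 2, 5, 9], [3, 7], [4], [8]].
Step i=8: Q has 8 at row 4, column 1; remove 8 from row 4 of P and reverse-bump: 8 enters row 3 and ejects 4; 4 enters row 2 and ejects 3; 3 enters row 1 and ejects 2. So w(8) = 2. P is now [[1, 3, 5, 9], [4, 7], [8]].
Step i=7: Q has 7 at row 1, column 4; remove that cell from P, ejecting 9. So w(7) = 9. P is now [[1, 3, 5], [4, 7], [8]].
Step i=6: Q has 6 at row 2, column 2; remove 7 from row 2 of P and reverse-bump: 7 enters row 1 and ejects 5. So w(6) = 5. P is now [[1, 3, 7], [4], [8]].
Step i=5: Q has 5 at row 3, column 1; remove 8 from row 3 of P and reverse-bump: 8 enters row 2 and ejects 4; 4 enters row 1 and ejects 3. So w(5) = 3. P is now [[1, 4, 7], [8]].
Step i=4: Q has 4 at row 1, column 3; remove that cell from P, ejecting 7. So w(4) = 7. P is now [[1, 4], [8]].
Step i=3: Q has 3 at row 1, column 2; remove that cell from P, ejecting 4. So w(3) = 4. P is now [[1], [8]].
Step i=2: Q has 2 at row 2, column 1; remove 8 from row 2 of P and reverse-bump: 8 enters row 1 and ejects 1. So w(2) = 1. P is now [[8]].
Step i=1: Q has 1 at row 1, column 1; remove that cell from P, ejecting 8. So w(1) = 8. P is now [].

So w = 8 1 4 7 3 5 9 2 6.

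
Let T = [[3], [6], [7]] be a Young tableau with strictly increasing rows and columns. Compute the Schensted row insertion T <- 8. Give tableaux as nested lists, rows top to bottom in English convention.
[[3, 8], [6], [7]]

8 is larger than every entry of row 1, so it is appended to row 1. The new tableau is [[3, 8], [6], [7]].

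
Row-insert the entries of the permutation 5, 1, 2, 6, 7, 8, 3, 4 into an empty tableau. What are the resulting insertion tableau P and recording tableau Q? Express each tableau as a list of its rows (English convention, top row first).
Insert each entry of the permutation into P by Schensted row insertion, recording in Q the position of each new cell.

After inserting 5: P = [[5]].
After inserting 1: P = [[1], [5]].
After inserting 2: P = [[1, 2], [5]].
After inserting 6: P = [[1, 2, 6], [5]].
After inserting 7: P = [[1, 2, 6, 7], [5]].
After inserting 8: P = [[1, 2, 6, 7, 8], [5]].
After inserting 3: P = [[1, 2, 3, 7, 8], [5, 6]].
After inserting 4: P = [[1, 2, 3, 4, 8], [5, 6, 7]].

So P = [[1, 2, 3, 4, 8], [5, 6, 7]], Q = [[1, 3, 4, 5, 6], [2, 7, 8]].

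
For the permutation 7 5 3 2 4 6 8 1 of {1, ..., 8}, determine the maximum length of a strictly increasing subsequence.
4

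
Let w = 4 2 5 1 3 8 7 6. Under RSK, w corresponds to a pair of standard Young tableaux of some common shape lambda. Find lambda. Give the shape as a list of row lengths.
Row-insert each entry into an empty tableau.

After inserting 4: P = [[4]].
After inserting 2: P = [[2], [4]].
After inserting 5: P = [[2, 5], [4]].
After inserting 1: P = [[1, 5], [2], [4]].
After inserting 3: P = [[1, 3], [2, 5], [4]].
After inserting 8: P = [[1, 3, 8], [2, 5], [4]].
After inserting 7: P = [[1, 3, 7], [2, 5, 8], [4]].
After inserting 6: P = [[1, 3, 6], [2, 5, 7], [4, 8]].

The final insertion tableau P = [[1, 3, 6], [2, 5, 7], [4, 8]] has shape [3, 3, 2].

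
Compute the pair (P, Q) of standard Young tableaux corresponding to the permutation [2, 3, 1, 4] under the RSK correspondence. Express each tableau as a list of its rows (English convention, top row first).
Insert each entry of the permutation into P by Schensted row insertion, recording in Q the position of each new cell.

Insert 2: appended to row 1. P = [[2]].
Insert 3: appended to row 1. P = [[2, 3]].
Insert 1: 1 bumps 2 from row 1; 2 starts row 2. P = [[1, 3], [2]].
Insert 4: appended to row 1. P = [[1, 3, 4], [2]].

So P = [[1, 3, 4], [2]], Q = [[1, 2, 4], [3]].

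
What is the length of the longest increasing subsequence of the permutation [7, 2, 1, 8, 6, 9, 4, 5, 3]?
3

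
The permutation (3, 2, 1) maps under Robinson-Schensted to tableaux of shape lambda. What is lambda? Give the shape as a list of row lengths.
Row-insert each entry into an empty tableau.

After inserting 3: P = [[3]].
After inserting 2: P = [[2], [3]].
After inserting 1: P = [[1], [2], [3]].

The final insertion tableau P = [[1], [2], [3]] has shape [1, 1, 1].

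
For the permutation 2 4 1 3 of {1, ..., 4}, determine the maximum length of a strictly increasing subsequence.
2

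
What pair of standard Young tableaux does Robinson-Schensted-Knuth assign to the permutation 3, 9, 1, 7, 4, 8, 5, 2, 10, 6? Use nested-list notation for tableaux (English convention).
Insert each entry of the permutation into P by Schensted row insertion, recording in Q the position of each new cell.

Insert 3: appended to row 1. P = [[3]].
Insert 9: appended to row 1. P = [[3, 9]].
Insert 1: 1 bumps 3 from row 1; 3 starts row 2. P = [[1, 9], [3]].
Insert 7: 7 bumps 9 from row 1; 9 appends to row 2. P = [[1, 7], [3, 9]].
Insert 4: 4 bumps 7 from row 1; 7 bumps 9 from row 2; 9 starts row 3. P = [[1, 4], [3, 7], [9]].
Insert 8: appended to row 1. P = [[1, 4, 8], [3, 7], [9]].
Insert 5: 5 bumps 8 from row 1; 8 appends to row 2. P = [[1, 4, 5], [3, 7, 8], [9]].
Insert 2: 2 bumps 4 from row 1; 4 bumps 7 from row 2; 7 bumps 9 from row 3; 9 starts row 4. P = [[1, 2, 5], [3, 4, 8], [7], [9]].
Insert 10: appended to row 1. P = [[1, 2, 5, 10], [3, 4, 8], [7], [9]].
Insert 6: 6 bumps 10 from row 1; 10 appends to row 2. P = [[1, 2, 5, 6], [3, 4, 8, 10], [7], [9]].

So P = [[1, 2, 5, 6], [3, 4, 8, 10], [7], [9]], Q = [[1, 2, 6, 9], [3, 4, 7, 10], [5], [8]].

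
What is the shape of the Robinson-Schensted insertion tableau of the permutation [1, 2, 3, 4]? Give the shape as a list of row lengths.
Row-insert each entry into an empty tableau.

After inserting 1: P = [[1]].
After inserting 2: P = [[1, 2]].
After inserting 3: P = [[1, 2, 3]].
After inserting 4: P = [[1, 2, 3, 4]].

The final insertion tableau P = [[1, 2, 3, 4]] has shape [4].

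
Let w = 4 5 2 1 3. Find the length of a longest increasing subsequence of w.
2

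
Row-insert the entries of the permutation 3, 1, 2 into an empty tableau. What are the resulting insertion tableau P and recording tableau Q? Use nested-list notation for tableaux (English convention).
Insert each entry of the permutation into P by Schensted row insertion, recording in Q the position of each new cell.

Insert 3: appended to row 1. P = [[3]].
Insert 1: 1 bumps 3 from row 1; 3 starts row 2. P = [[1], [3]].
Insert 2: appended to row 1. P = [[1, 2], [3]].

So P = [[1, 2], [3]], Q = [[1, 3], [2]].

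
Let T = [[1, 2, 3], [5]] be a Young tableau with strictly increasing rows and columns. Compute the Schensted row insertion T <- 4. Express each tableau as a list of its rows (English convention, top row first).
4 is larger than every entry of row 1, so it is appended to row 1. The new tableau is [[1, 2, 3, 4], [5]].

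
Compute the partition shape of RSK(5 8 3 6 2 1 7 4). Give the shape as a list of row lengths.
Row-insert each entry into an empty tableau.

After inserting 5: P = [[5]].
After inserting 8: P = [[5, 8]].
After inserting 3: P = [[3, 8], [5]].
After inserting 6: P = [[3, 6], [5, 8]].
After inserting 2: P = [[2, 6], [3, 8], [5]].
After inserting 1: P = [[1, 6], [2, 8], [3], [5]].
After inserting 7: P = [[1, 6, 7], [2, 8], [3], [5]].
After inserting 4: P = [[1, 4, 7], [2, 6], [3, 8], [5]].

The final insertion tableau P = [[1, 4, 7], [2, 6], [3, 8], [5]] has shape [3, 2, 2, 1].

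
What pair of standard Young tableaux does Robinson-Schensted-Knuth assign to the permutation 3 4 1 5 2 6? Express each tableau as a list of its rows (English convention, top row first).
P = [[1, 2, 5, 6], [3, 4]], Q = [[1, 2, 4, 6], [3, 5]]

Insert each entry of the permutation into P by Schensted row insertion, recording in Q the position of each new cell.

Insert 3: appended to row 1. P = [[3]].
Insert 4: appended to row 1. P = [[3, 4]].
Insert 1: 1 bumps 3 from row 1; 3 starts row 2. P = [[1, 4], [3]].
Insert 5: appended to row 1. P = [[1, 4, 5], [3]].
Insert 2: 2 bumps 4 from row 1; 4 appends to row 2. P = [[1, 2, 5], [3, 4]].
Insert 6: appended to row 1. P = [[1, 2, 5, 6], [3, 4]].

So P = [[1, 2, 5, 6], [3, 4]], Q = [[1, 2, 4, 6], [3, 5]].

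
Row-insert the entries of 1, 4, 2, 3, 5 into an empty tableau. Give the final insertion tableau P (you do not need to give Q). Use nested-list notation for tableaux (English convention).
Insert 1: appended to row 1. P = [[1]].
Insert 4: appended to row 1. P = [[1, 4]].
Insert 2: 2 bumps 4 from row 1; 4 starts row 2. P = [[1, 2], [4]].
Insert 3: appended to row 1. P = [[1, 2, 3], [4]].
Insert 5: appended to row 1. P = [[1, 2, 3, 5], [4]].

So P = [[1, 2, 3, 5], [4]].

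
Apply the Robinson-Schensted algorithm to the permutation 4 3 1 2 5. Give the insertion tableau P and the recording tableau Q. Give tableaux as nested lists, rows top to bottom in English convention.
P = [[1, 2, 5], [3], [4]], Q = [[1, 4, 5], [2], [3]]

Insert each entry of the permutation into P by Schensted row insertion, recording in Q the position of each new cell.

Insert 4: appended to row 1. P = [[4]].
Insert 3: 3 bumps 4 from row 1; 4 starts row 2. P = [[3], [4]].
Insert 1: 1 bumps 3 from row 1; 3 bumps 4 from row 2; 4 starts row 3. P = [[1], [3], [4]].
Insert 2: appended to row 1. P = [[1, 2], [3], [4]].
Insert 5: appended to row 1. P = [[1, 2, 5], [3], [4]].

So P = [[1, 2, 5], [3], [4]], Q = [[1, 4, 5], [2], [3]].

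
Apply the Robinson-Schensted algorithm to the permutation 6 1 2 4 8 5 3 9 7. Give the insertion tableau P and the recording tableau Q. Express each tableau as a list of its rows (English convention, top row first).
P = [[1, 2, 3, 5, 7], [4, 8, 9], [6]], Q = [[1, 3, 4, 5, 8], [2, 6, 9], [7]]

Insert each entry of the permutation into P by Schensted row insertion, recording in Q the position of each new cell.

Insert 6: appended to row 1. P = [[6]], Q = [[1]].
Insert 1: 1 bumps 6 from row 1; 6 starts row 2. P = [[1], [6]], Q = [[1], [2]].
Insert 2: appended to row 1. P = [[1, 2], [6]], Q = [[1, 3], [2]].
Insert 4: appended to row 1. P = [[1, 2, 4], [6]], Q = [[1, 3, 4], [2]].
Insert 8: appended to row 1. P = [[1, 2, 4, 8], [6]], Q = [[1, 3, 4, 5], [2]].
Insert 5: 5 bumps 8 from row 1; 8 appends to row 2. P = [[1, 2, 4, 5], [6, 8]], Q = [[1, 3, 4, 5], [2, 6]].
Insert 3: 3 bumps 4 from row 1; 4 bumps 6 from row 2; 6 starts row 3. P = [[1, 2, 3, 5], [4, 8], [6]], Q = [[1, 3, 4, 5], [2, 6], [7]].
Insert 9: appended to row 1. P = [[1, 2, 3, 5, 9], [4, 8], [6]], Q = [[1, 3, 4, 5, 8], [2, 6], [7]].
Insert 7: 7 bumps 9 from row 1; 9 appends to row 2. P = [[1, 2, 3, 5, 7], [4, 8, 9], [6]], Q = [[1, 3, 4, 5, 8], [2, 6, 9], [7]].

So P = [[1, 2, 3, 5, 7], [4, 8, 9], [6]], Q = [[1, 3, 4, 5, 8], [2, 6, 9], [7]].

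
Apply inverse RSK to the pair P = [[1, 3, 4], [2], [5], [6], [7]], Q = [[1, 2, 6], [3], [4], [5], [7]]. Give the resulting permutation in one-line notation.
2 7 6 5 3 4 1

Reverse the RSK construction: for i from n down to 1, find the cell of Q containing i, remove the entry at that cell from P, and reverse-bump it up through P; the value ejected from row 1 is w(i).

Step i=7: Q has 7 at row 5, column 1; remove 7 from row 5 of P and reverse-bump: 7 enters row 4 and ejects 6; 6 enters row 3 and ejects 5; 5 enters row 2 and ejects 2; 2 enters row 1 and ejects 1. So w(7) = 1. P is now [[2, 3, 4], [5], [6], [7]].
Step i=6: Q has 6 at row 1, column 3; remove that cell from P, ejecting 4. So w(6) = 4. P is now [[2, 3], [5], [6], [7]].
Step i=5: Q has 5 at row 4, column 1; remove 7 from row 4 of P and reverse-bump: 7 enters row 3 and ejects 6; 6 enters row 2 and ejects 5; 5 enters row 1 and ejects 3. So w(5) = 3. P is now [[2, 5], [6], [7]].
Step i=4: Q has 4 at row 3, column 1; remove 7 from row 3 of P and reverse-bump: 7 enters row 2 and ejects 6; 6 enters row 1 and ejects 5. So w(4) = 5. P is now [[2, 6], [7]].
Step i=3: Q has 3 at row 2, column 1; remove 7 from row 2 of P and reverse-bump: 7 enters row 1 and ejects 6. So w(3) = 6. P is now [[2, 7]].
Step i=2: Q has 2 at row 1, column 2; remove that cell from P, ejecting 7. So w(2) = 7. P is now [[2]].
Step i=1: Q has 1 at row 1, column 1; remove that cell from P, ejecting 2. So w(1) = 2. P is now [].

So w = 2 7 6 5 3 4 1.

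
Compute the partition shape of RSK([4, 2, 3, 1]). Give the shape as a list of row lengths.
Row-insert each entry into an empty tableau.

After inserting 4: P = [[4]].
After inserting 2: P = [[2], [4]].
After inserting 3: P = [[2, 3], [4]].
After inserting 1: P = [[1, 3], [2], [4]].

The final insertion tableau P = [[1, 3], [2], [4]] has shape [2, 1, 1].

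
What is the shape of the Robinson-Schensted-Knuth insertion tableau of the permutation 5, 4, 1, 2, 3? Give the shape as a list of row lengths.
[3, 1, 1]

Row-insert each entry into an empty tableau.

After inserting 5: P = [[5]].
After inserting 4: P = [[4], [5]].
After inserting 1: P = [[1], [4], [5]].
After inserting 2: P = [[1, 2], [4], [5]].
After inserting 3: P = [[1, 2, 3], [4], [5]].

The final insertion tableau P = [[1, 2, 3], [4], [5]] has shape [3, 1, 1].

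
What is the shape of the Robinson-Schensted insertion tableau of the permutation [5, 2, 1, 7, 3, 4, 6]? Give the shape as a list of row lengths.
[4, 2, 1]

Row-insert each entry into an empty tableau.

After inserting 5: P = [[5]].
After inserting 2: P = [[2], [5]].
After inserting 1: P = [[1], [2], [5]].
After inserting 7: P = [[1, 7], [2], [5]].
After inserting 3: P = [[1, 3], [2, 7], [5]].
After inserting 4: P = [[1, 3, 4], [2, 7], [5]].
After inserting 6: P = [[1, 3, 4, 6], [2, 7], [5]].

The final insertion tableau P = [[1, 3, 4, 6], [2, 7], [5]] has shape [4, 2, 1].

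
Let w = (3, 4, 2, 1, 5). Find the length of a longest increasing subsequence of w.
3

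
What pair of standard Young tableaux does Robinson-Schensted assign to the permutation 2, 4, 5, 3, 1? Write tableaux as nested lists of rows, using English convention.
P = [[1, 3, 5], [2], [4]], Q = [[1, 2, 3], [4], [5]]

Insert each entry of the permutation into P by Schensted row insertion, recording in Q the position of each new cell.

Insert 2: appended to row 1. P = [[2]].
Insert 4: appended to row 1. P = [[2, 4]].
Insert 5: appended to row 1. P = [[2, 4, 5]].
Insert 3: 3 bumps 4 from row 1; 4 starts row 2. P = [[2, 3, 5], [4]].
Insert 1: 1 bumps 2 from row 1; 2 bumps 4 from row 2; 4 starts row 3. P = [[1, 3, 5], [2], [4]].

So P = [[1, 3, 5], [2], [4]], Q = [[1, 2, 3], [4], [5]].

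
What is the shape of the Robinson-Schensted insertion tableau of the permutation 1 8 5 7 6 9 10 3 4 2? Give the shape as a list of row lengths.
Row-insert each entry into an empty tableau.

After inserting 1: P = [[1]].
After inserting 8: P = [[1, 8]].
After inserting 5: P = [[1, 5], [8]].
After inserting 7: P = [[1, 5, 7], [8]].
After inserting 6: P = [[1, 5, 6], [7], [8]].
After inserting 9: P = [[1, 5, 6, 9], [7], [8]].
After inserting 10: P = [[1, 5, 6, 9, 10], [7], [8]].
After inserting 3: P = [[1, 3, 6, 9, 10], [5], [7], [8]].
After inserting 4: P = [[1, 3, 4, 9, 10], [5, 6], [7], [8]].
After inserting 2: P = [[1, 2, 4, 9, 10], [3, 6], [5], [7], [8]].

The final insertion tableau P = [[1, 2, 4, 9, 10], [3, 6], [5], [7], [8]] has shape [5, 2, 1, 1, 1].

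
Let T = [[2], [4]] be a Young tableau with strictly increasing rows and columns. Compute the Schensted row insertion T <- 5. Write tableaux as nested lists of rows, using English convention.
[[2, 5], [4]]

5 is larger than every entry of row 1, so it is appended to row 1. The new tableau is [[2, 5], [4]].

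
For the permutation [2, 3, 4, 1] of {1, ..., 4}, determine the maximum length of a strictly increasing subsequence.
3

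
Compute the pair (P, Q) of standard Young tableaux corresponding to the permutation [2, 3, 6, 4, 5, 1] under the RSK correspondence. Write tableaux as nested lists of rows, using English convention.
Insert each entry of the permutation into P by Schensted row insertion, recording in Q the position of each new cell.

Insert 2: appended to row 1. P = [[2]].
Insert 3: appended to row 1. P = [[2, 3]].
Insert 6: appended to row 1. P = [[2, 3, 6]].
Insert 4: 4 bumps 6 from row 1; 6 starts row 2. P = [[2, 3, 4], [6]].
Insert 5: appended to row 1. P = [[2, 3, 4, 5], [6]].
Insert 1: 1 bumps 2 from row 1; 2 bumps 6 from row 2; 6 starts row 3. P = [[1, 3, 4, 5], [2], [6]].

So P = [[1, 3, 4, 5], [2], [6]], Q = [[1, 2, 3, 5], [4], [6]].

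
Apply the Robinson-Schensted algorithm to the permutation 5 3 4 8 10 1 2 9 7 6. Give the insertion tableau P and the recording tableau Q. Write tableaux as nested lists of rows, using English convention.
P = [[1, 2, 6, 9], [3, 4, 7], [5, 8], [10]], Q = [[1, 3, 4, 5], [2, 7, 8], [6, 9], [10]]

Insert each entry of the permutation into P by Schensted row insertion, recording in Q the position of each new cell.

Insert 5: appended to row 1. P = [[5]], Q = [[1]].
Insert 3: 3 bumps 5 from row 1; 5 starts row 2. P = [[3], [5]], Q = [[1], [2]].
Insert 4: appended to row 1. P = [[3, 4], [5]], Q = [[1, 3], [2]].
Insert 8: appended to row 1. P = [[3, 4, 8], [5]], Q = [[1, 3, 4], [2]].
Insert 10: appended to row 1. P = [[3, 4, 8, 10], [5]], Q = [[1, 3, 4, 5], [2]].
Insert 1: 1 bumps 3 from row 1; 3 bumps 5 from row 2; 5 starts row 3. P = [[1, 4, 8, 10], [3], [5]], Q = [[1, 3, 4, 5], [2], [6]].
Insert 2: 2 bumps 4 from row 1; 4 appends to row 2. P = [[1, 2, 8, 10], [3, 4], [5]], Q = [[1, 3, 4, 5], [2, 7], [6]].
Insert 9: 9 bumps 10 from row 1; 10 appends to row 2. P = [[1, 2, 8, 9], [3, 4, 10], [5]], Q = [[1, 3, 4, 5], [2, 7, 8], [6]].
Insert 7: 7 bumps 8 from row 1; 8 bumps 10 from row 2; 10 appends to row 3. P = [[1, 2, 7, 9], [3, 4, 8], [5, 10]], Q = [[1, 3, 4, 5], [2, 7, 8], [6, 9]].
Insert 6: 6 bumps 7 from row 1; 7 bumps 8 from row 2; 8 bumps 10 from row 3; 10 starts row 4. P = [[1, 2, 6, 9], [3, 4, 7], [5, 8], [10]], Q = [[1, 3, 4, 5], [2, 7, 8], [6, 9], [10]].

So P = [[1, 2, 6, 9], [3, 4, 7], [5, 8], [10]], Q = [[1, 3, 4, 5], [2, 7, 8], [6, 9], [10]].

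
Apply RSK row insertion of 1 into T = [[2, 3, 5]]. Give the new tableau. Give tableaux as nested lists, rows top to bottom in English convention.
[[1, 3, 5], [2]]

In row 1, 1 replaces 2 (the leftmost entry greater than 1); 2 is bumped to row 2. 2 starts a new row 2. The new tableau is [[1, 3, 5], [2]].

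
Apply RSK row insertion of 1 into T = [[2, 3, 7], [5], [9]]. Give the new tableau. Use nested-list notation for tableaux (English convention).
[[1, 3, 7], [2], [5], [9]]

In row 1, 1 replaces 2 (the leftmost entry greater than 1); 2 is bumped to row 2. In row 2, 2 replaces 5 (the leftmost entry greater than 2); 5 is bumped to row 3. In row 3, 5 replaces 9 (the leftmost entry greater than 5); 9 is bumped to row 4. 9 starts a new row 4. The new tableau is [[1, 3, 7], [2], [5], [9]].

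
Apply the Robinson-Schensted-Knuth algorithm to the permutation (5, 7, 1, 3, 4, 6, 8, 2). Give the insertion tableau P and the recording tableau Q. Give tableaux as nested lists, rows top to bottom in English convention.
P = [[1, 2, 4, 6, 8], [3, 7], [5]], Q = [[1, 2, 5, 6, 7], [3, 4], [8]]

Insert each entry of the permutation into P by Schensted row insertion, recording in Q the position of each new cell.

Insert 5: appended to row 1. P = [[5]].
Insert 7: appended to row 1. P = [[5, 7]].
Insert 1: 1 bumps 5 from row 1; 5 starts row 2. P = [[1, 7], [5]].
Insert 3: 3 bumps 7 from row 1; 7 appends to row 2. P = [[1, 3], [5, 7]].
Insert 4: appended to row 1. P = [[1, 3, 4], [5, 7]].
Insert 6: appended to row 1. P = [[1, 3, 4, 6], [5, 7]].
Insert 8: appended to row 1. P = [[1, 3, 4, 6, 8], [5, 7]].
Insert 2: 2 bumps 3 from row 1; 3 bumps 5 from row 2; 5 starts row 3. P = [[1, 2, 4, 6, 8], [3, 7], [5]].

So P = [[1, 2, 4, 6, 8], [3, 7], [5]], Q = [[1, 2, 5, 6, 7], [3, 4], [8]].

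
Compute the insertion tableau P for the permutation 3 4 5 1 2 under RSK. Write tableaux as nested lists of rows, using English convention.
P = [[1, 2, 5], [3, 4]]

Insert 3: appended to row 1. P = [[3]].
Insert 4: appended to row 1. P = [[3, 4]].
Insert 5: appended to row 1. P = [[3, 4, 5]].
Insert 1: 1 bumps 3 from row 1; 3 starts row 2. P = [[1, 4, 5], [3]].
Insert 2: 2 bumps 4 from row 1; 4 appends to row 2. P = [[1, 2, 5], [3, 4]].

So P = [[1, 2, 5], [3, 4]].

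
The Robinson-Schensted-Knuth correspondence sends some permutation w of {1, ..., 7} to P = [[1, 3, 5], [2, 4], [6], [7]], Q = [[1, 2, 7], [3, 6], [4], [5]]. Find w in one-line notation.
Reverse the RSK construction: for i from n down to 1, find the cell of Q containing i, remove the entry at that cell from P, and reverse-bump it up through P; the value ejected from row 1 is w(i).

Step i=7: Q has 7 at row 1, column 3; remove that cell from P, ejecting 5. So w(7) = 5. P is now [[1, 3], [2, 4], [6], [7]].
Step i=6: Q has 6 at row 2, column 2; remove 4 from row 2 of P and reverse-bump: 4 enters row 1 and ejects 3. So w(6) = 3. P is now [[1, 4], [2], [6], [7]].
Step i=5: Q has 5 at row 4, column 1; remove 7 from row 4 of P and reverse-bump: 7 enters row 3 and ejects 6; 6 enters row 2 and ejects 2; 2 enters row 1 and ejects 1. So w(5) = 1. P is now [[2, 4], [6], [7]].
Step i=4: Q has 4 at row 3, column 1; remove 7 from row 3 of P and reverse-bump: 7 enters row 2 and ejects 6; 6 enters row 1 and ejects 4. So w(4) = 4. P is now [[2, 6], [7]].
Step i=3: Q has 3 at row 2, column 1; remove 7 from row 2 of P and reverse-bump: 7 enters row 1 and ejects 6. So w(3) = 6. P is now [[2, 7]].
Step i=2: Q has 2 at row 1, column 2; remove that cell from P, ejecting 7. So w(2) = 7. P is now [[2]].
Step i=1: Q has 1 at row 1, column 1; remove that cell from P, ejecting 2. So w(1) = 2. P is now [].

So w = 2 7 6 4 1 3 5.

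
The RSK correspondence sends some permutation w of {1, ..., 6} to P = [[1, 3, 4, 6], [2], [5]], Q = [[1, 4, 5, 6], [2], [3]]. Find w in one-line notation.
5 2 1 3 4 6

Reverse the RSK construction: for i from n down to 1, find the cell of Q containing i, remove the entry at that cell from P, and reverse-bump it up through P; the value ejected from row 1 is w(i).

Step i=6: Q has 6 at row 1, column 4; remove that cell from P, ejecting 6. So w(6) = 6. P is now [[1, 3, 4], [2], [5]].
Step i=5: Q has 5 at row 1, column 3; remove that cell from P, ejecting 4. So w(5) = 4. P is now [[1, 3], [2], [5]].
Step i=4: Q has 4 at row 1, column 2; remove that cell from P, ejecting 3. So w(4) = 3. P is now [[1], [2], [5]].
Step i=3: Q has 3 at row 3, column 1; remove 5 from row 3 of P and reverse-bump: 5 enters row 2 and ejects 2; 2 enters row 1 and ejects 1. So w(3) = 1. P is now [[2], [5]].
Step i=2: Q has 2 at row 2, column 1; remove 5 from row 2 of P and reverse-bump: 5 enters row 1 and ejects 2. So w(2) = 2. P is now [[5]].
Step i=1: Q has 1 at row 1, column 1; remove that cell from P, ejecting 5. So w(1) = 5. P is now [].

So w = 5 2 1 3 4 6.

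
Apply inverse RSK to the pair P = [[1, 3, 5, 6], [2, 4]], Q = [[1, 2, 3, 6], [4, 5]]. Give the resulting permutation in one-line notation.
Reverse the RSK construction: for i from n down to 1, find the cell of Q containing i, remove the entry at that cell from P, and reverse-bump it up through P; the value ejected from row 1 is w(i).

Step i=6: Q has 6 at row 1, column 4; remove that cell from P, ejecting 6. So w(6) = 6. P is now [[1, 3, 5], [2, 4]].
Step i=5: Q has 5 at row 2, column 2; remove 4 from row 2 of P and reverse-bump: 4 enters row 1 and ejects 3. So w(5) = 3. P is now [[1, 4, 5], [2]].
Step i=4: Q has 4 at row 2, column 1; remove 2 from row 2 of P and reverse-bump: 2 enters row 1 and ejects 1. So w(4) = 1. P is now [[2, 4, 5]].
Step i=3: Q has 3 at row 1, column 3; remove that cell from P, ejecting 5. So w(3) = 5. P is now [[2, 4]].
Step i=2: Q has 2 at row 1, column 2; remove that cell from P, ejecting 4. So w(2) = 4. P is now [[2]].
Step i=1: Q has 1 at row 1, column 1; remove that cell from P, ejecting 2. So w(1) = 2. P is now [].

So w = 2 4 5 1 3 6.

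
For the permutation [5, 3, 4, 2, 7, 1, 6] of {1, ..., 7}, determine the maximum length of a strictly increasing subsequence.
3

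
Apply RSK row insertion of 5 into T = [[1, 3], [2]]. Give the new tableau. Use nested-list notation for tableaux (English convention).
[[1, 3, 5], [2]]

5 is larger than every entry of row 1, so it is appended to row 1. The new tableau is [[1, 3, 5], [2]].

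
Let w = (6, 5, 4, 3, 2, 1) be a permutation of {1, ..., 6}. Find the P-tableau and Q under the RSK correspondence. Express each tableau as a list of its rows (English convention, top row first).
P = [[1], [2], [3], [4], [5], [6]], Q = [[1], [2], [3], [4], [5], [6]]

Insert each entry of the permutation into P by Schensted row insertion, recording in Q the position of each new cell.

After inserting 6: P = [[6]].
After inserting 5: P = [[5], [6]].
After inserting 4: P = [[4], [5], [6]].
After inserting 3: P = [[3], [4], [5], [6]].
After inserting 2: P = [[2], [3], [4], [5], [6]].
After inserting 1: P = [[1], [2], [3], [4], [5], [6]].

So P = [[1], [2], [3], [4], [5], [6]], Q = [[1], [2], [3], [4], [5], [6]].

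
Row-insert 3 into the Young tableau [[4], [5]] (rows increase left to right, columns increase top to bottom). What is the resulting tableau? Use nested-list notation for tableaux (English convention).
In row 1, 3 replaces 4 (the leftmost entry greater than 3); 4 is bumped to row 2. In row 2, 4 replaces 5 (the leftmost entry greater than 4); 5 is bumped to row 3. 5 starts a new row 3. The new tableau is [[3], [4], [5]].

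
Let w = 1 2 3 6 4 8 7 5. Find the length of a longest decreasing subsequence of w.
3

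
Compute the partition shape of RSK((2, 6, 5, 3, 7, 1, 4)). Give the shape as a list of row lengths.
Row-insert each entry into an empty tableau.

After inserting 2: P = [[2]].
After inserting 6: P = [[2, 6]].
After inserting 5: P = [[2, 5], [6]].
After inserting 3: P = [[2, 3], [5], [6]].
After inserting 7: P = [[2, 3, 7], [5], [6]].
After inserting 1: P = [[1, 3, 7], [2], [5], [6]].
After inserting 4: P = [[1, 3, 4], [2, 7], [5], [6]].

The final insertion tableau P = [[1, 3, 4], [2, 7], [5], [6]] has shape [3, 2, 1, 1].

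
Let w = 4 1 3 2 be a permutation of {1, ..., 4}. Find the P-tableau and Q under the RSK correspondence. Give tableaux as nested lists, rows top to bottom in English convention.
P = [[1, 2], [3], [4]], Q = [[1, 3], [2], [4]]

Insert each entry of the permutation into P by Schensted row insertion, recording in Q the position of each new cell.

Insert 4: appended to row 1. P = [[4]].
Insert 1: 1 bumps 4 from row 1; 4 starts row 2. P = [[1], [4]].
Insert 3: appended to row 1. P = [[1, 3], [4]].
Insert 2: 2 bumps 3 from row 1; 3 bumps 4 from row 2; 4 starts row 3. P = [[1, 2], [3], [4]].

So P = [[1, 2], [3], [4]], Q = [[1, 3], [2], [4]].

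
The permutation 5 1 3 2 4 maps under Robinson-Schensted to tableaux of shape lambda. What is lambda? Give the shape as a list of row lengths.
[3, 1, 1]

RSK row insertion gives P = [[1, 2, 4], [3], [5]], which has shape [3, 1, 1].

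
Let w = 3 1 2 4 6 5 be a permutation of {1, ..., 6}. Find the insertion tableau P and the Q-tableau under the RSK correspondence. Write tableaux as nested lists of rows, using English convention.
Insert each entry of the permutation into P by Schensted row insertion, recording in Q the position of each new cell.

After inserting 3: P = [[3]].
After inserting 1: P = [[1], [3]].
After inserting 2: P = [[1, 2], [3]].
After inserting 4: P = [[1, 2, 4], [3]].
After inserting 6: P = [[1, 2, 4, 6], [3]].
After inserting 5: P = [[1, 2, 4, 5], [3, 6]].

So P = [[1, 2, 4, 5], [3, 6]], Q = [[1, 3, 4, 5], [2, 6]].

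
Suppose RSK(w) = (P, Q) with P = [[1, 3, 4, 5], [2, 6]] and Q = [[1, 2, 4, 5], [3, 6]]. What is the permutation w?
Reverse the RSK construction: for i from n down to 1, find the cell of Q containing i, remove the entry at that cell from P, and reverse-bump it up through P; the value ejected from row 1 is w(i).

Step i=6: Q has 6 at row 2, column 2; remove 6 from row 2 of P and reverse-bump: 6 enters row 1 and ejects 5. So w(6) = 5. P is now [[1, 3, 4, 6], [2]].
Step i=5: Q has 5 at row 1, column 4; remove that cell from P, ejecting 6. So w(5) = 6. P is now [[1, 3, 4], [2]].
Step i=4: Q has 4 at row 1, column 3; remove that cell from P, ejecting 4. So w(4) = 4. P is now [[1, 3], [2]].
Step i=3: Q has 3 at row 2, column 1; remove 2 from row 2 of P and reverse-bump: 2 enters row 1 and ejects 1. So w(3) = 1. P is now [[2, 3]].
Step i=2: Q has 2 at row 1, column 2; remove that cell from P, ejecting 3. So w(2) = 3. P is now [[2]].
Step i=1: Q has 1 at row 1, column 1; remove that cell from P, ejecting 2. So w(1) = 2. P is now [].

So w = 2 3 1 4 6 5.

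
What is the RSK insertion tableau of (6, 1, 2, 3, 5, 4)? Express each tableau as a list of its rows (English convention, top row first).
P = [[1, 2, 3, 4], [5], [6]]

Insert 6: appended to row 1. P = [[6]].
Insert 1: 1 bumps 6 from row 1; 6 starts row 2. P = [[1], [6]].
Insert 2: appended to row 1. P = [[1, 2], [6]].
Insert 3: appended to row 1. P = [[1, 2, 3], [6]].
Insert 5: appended to row 1. P = [[1, 2, 3, 5], [6]].
Insert 4: 4 bumps 5 from row 1; 5 bumps 6 from row 2; 6 starts row 3. P = [[1, 2, 3, 4], [5], [6]].

So P = [[1, 2, 3, 4], [5], [6]].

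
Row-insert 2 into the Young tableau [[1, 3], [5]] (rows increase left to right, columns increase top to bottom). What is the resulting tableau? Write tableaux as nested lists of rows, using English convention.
In row 1, 2 replaces 3 (the leftmost entry greater than 2); 3 is bumped to row 2. In row 2, 3 replaces 5 (the leftmost entry greater than 3); 5 is bumped to row 3. 5 starts a new row 3. The new tableau is [[1, 2], [3], [5]].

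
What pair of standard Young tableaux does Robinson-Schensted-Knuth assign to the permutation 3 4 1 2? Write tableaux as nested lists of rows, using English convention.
P = [[1, 2], [3, 4]], Q = [[1, 2], [3, 4]]

Insert each entry of the permutation into P by Schensted row insertion, recording in Q the position of each new cell.

Insert 3: appended to row 1. P = [[3]].
Insert 4: appended to row 1. P = [[3, 4]].
Insert 1: 1 bumps 3 from row 1; 3 starts row 2. P = [[1, 4], [3]].
Insert 2: 2 bumps 4 from row 1; 4 appends to row 2. P = [[1, 2], [3, 4]].

So P = [[1, 2], [3, 4]], Q = [[1, 2], [3, 4]].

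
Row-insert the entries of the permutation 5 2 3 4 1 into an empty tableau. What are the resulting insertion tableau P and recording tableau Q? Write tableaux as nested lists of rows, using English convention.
Insert each entry of the permutation into P by Schensted row insertion, recording in Q the position of each new cell.

Insert 5: appended to row 1. P = [[5]].
Insert 2: 2 bumps 5 from row 1; 5 starts row 2. P = [[2], [5]].
Insert 3: appended to row 1. P = [[2, 3], [5]].
Insert 4: appended to row 1. P = [[2, 3, 4], [5]].
Insert 1: 1 bumps 2 from row 1; 2 bumps 5 from row 2; 5 starts row 3. P = [[1, 3, 4], [2], [5]].

So P = [[1, 3, 4], [2], [5]], Q = [[1, 3, 4], [2], [5]].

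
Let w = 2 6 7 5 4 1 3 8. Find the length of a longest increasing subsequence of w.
4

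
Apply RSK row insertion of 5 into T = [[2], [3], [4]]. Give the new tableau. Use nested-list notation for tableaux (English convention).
5 is larger than every entry of row 1, so it is appended to row 1. The new tableau is [[2, 5], [3], [4]].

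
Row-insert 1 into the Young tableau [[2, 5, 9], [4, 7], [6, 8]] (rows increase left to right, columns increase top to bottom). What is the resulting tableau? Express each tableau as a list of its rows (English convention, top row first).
[[1, 5, 9], [2, 7], [4, 8], [6]]

In row 1, 1 replaces 2 (the leftmost entry greater than 1); 2 is bumped to row 2. In row 2, 2 replaces 4 (the leftmost entry greater than 2); 4 is bumped to row 3. In row 3, 4 replaces 6 (the leftmost entry greater than 4); 6 is bumped to row 4. 6 starts a new row 4. The new tableau is [[1, 5, 9], [2, 7], [4, 8], [6]].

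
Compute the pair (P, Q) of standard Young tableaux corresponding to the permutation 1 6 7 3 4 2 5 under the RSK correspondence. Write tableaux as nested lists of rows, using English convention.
P = [[1, 2, 4, 5], [3, 7], [6]], Q = [[1, 2, 3, 7], [4, 5], [6]]

Insert each entry of the permutation into P by Schensted row insertion, recording in Q the position of each new cell.

After inserting 1: P = [[1]].
After inserting 6: P = [[1, 6]].
After inserting 7: P = [[1, 6, 7]].
After inserting 3: P = [[1, 3, 7], [6]].
After inserting 4: P = [[1, 3, 4], [6, 7]].
After inserting 2: P = [[1, 2, 4], [3, 7], [6]].
After inserting 5: P = [[1, 2, 4, 5], [3, 7], [6]].

So P = [[1, 2, 4, 5], [3, 7], [6]], Q = [[1, 2, 3, 7], [4, 5], [6]].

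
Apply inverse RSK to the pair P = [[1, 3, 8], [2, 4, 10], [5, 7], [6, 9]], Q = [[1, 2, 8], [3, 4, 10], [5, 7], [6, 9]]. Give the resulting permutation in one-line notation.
Reverse the RSK construction: for i from n down to 1, find the cell of Q containing i, remove the entry at that cell from P, and reverse-bump it up through P; the value ejected from row 1 is w(i).

Step i=10: Q has 10 at row 2, column 3; remove 10 from row 2 of P and reverse-bump: 10 enters row 1 and ejects 8. So w(10) = 8. P is now [[1, 3, 10], [2, 4], [5, 7], [6, 9]].
Step i=9: Q has 9 at row 4, column 2; remove 9 from row 4 of P and reverse-bump: 9 enters row 3 and ejects 7; 7 enters row 2 and ejects 4; 4 enters row 1 and ejects 3. So w(9) = 3. P is now [[1, 4, 10], [2, 7], [5, 9], [6]].
Step i=8: Q has 8 at row 1, column 3; remove that cell from P, ejecting 10. So w(8) = 10. P is now [[1, 4], [2, 7], [5, 9], [6]].
Step i=7: Q has 7 at row 3, column 2; remove 9 from row 3 of P and reverse-bump: 9 enters row 2 and ejects 7; 7 enters row 1 and ejects 4. So w(7) = 4. P is now [[1, 7], [2, 9], [5], [6]].
Step i=6: Q has 6 at row 4, column 1; remove 6 from row 4 of P and reverse-bump: 6 enters row 3 and ejects 5; 5 enters row 2 and ejects 2; 2 enters row 1 and ejects 1. So w(6) = 1. P is now [[2, 7], [5, 9], [6]].
Step i=5: Q has 5 at row 3, column 1; remove 6 from row 3 of P and reverse-bump: 6 enters row 2 and ejects 5; 5 enters row 1 and ejects 2. So w(5) = 2. P is now [[5, 7], [6, 9]].
Step i=4: Q has 4 at row 2, column 2; remove 9 from row 2 of P and reverse-bump: 9 enters row 1 and ejects 7. So w(4) = 7. P is now [[5, 9], [6]].
Step i=3: Q has 3 at row 2, column 1; remove 6 from row 2 of P and reverse-bump: 6 enters row 1 and ejects 5. So w(3) = 5. P is now [[6, 9]].
Step i=2: Q has 2 at row 1, column 2; remove that cell from P, ejecting 9. So w(2) = 9. P is now [[6]].
Step i=1: Q has 1 at row 1, column 1; remove that cell from P, ejecting 6. So w(1) = 6. P is now [].

So w = 6 9 5 7 2 1 4 10 3 8.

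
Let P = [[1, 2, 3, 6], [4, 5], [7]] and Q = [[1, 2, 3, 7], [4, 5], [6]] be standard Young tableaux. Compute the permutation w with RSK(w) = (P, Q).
Reverse the RSK construction: for i from n down to 1, find the cell of Q containing i, remove the entry at that cell from P, and reverse-bump it up through P; the value ejected from row 1 is w(i).

Step i=7: Q has 7 at row 1, column 4; remove that cell from P, ejecting 6. So w(7) = 6. P is now [[1, 2, 3], [4, 5], [7]].
Step i=6: Q has 6 at row 3, column 1; remove 7 from row 3 of P and reverse-bump: 7 enters row 2 and ejects 5; 5 enters row 1 and ejects 3. So w(6) = 3. P is now [[1, 2, 5], [4, 7]].
Step i=5: Q has 5 at row 2, column 2; remove 7 from row 2 of P and reverse-bump: 7 enters row 1 and ejects 5. So w(5) = 5. P is now [[1, 2, 7], [4]].
Step i=4: Q has 4 at row 2, column 1; remove 4 from row 2 of P and reverse-bump: 4 enters row 1 and ejects 2. So w(4) = 2. P is now [[1, 4, 7]].
Step i=3: Q has 3 at row 1, column 3; remove that cell from P, ejecting 7. So w(3) = 7. P is now [[1, 4]].
Step i=2: Q has 2 at row 1, column 2; remove that cell from P, ejecting 4. So w(2) = 4. P is now [[1]].
Step i=1: Q has 1 at row 1, column 1; remove that cell from P, ejecting 1. So w(1) = 1. P is now [].

So w = 1 4 7 2 5 3 6.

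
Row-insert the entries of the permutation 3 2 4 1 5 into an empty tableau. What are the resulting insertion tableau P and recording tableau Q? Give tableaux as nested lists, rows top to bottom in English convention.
P = [[1, 4, 5], [2], [3]], Q = [[1, 3, 5], [2], [4]]

Insert each entry of the permutation into P by Schensted row insertion, recording in Q the position of each new cell.

Insert 3: appended to row 1. P = [[3]].
Insert 2: 2 bumps 3 from row 1; 3 starts row 2. P = [[2], [3]].
Insert 4: appended to row 1. P = [[2, 4], [3]].
Insert 1: 1 bumps 2 from row 1; 2 bumps 3 from row 2; 3 starts row 3. P = [[1, 4], [2], [3]].
Insert 5: appended to row 1. P = [[1, 4, 5], [2], [3]].

So P = [[1, 4, 5], [2], [3]], Q = [[1, 3, 5], [2], [4]].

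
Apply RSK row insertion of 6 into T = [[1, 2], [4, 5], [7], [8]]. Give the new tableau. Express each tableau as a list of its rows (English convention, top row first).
[[1, 2, 6], [4, 5], [7], [8]]

6 is larger than every entry of row 1, so it is appended to row 1. The new tableau is [[1, 2, 6], [4, 5], [7], [8]].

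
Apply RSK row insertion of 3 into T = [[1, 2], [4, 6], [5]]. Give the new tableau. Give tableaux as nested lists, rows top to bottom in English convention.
3 is larger than every entry of row 1, so it is appended to row 1. The new tableau is [[1, 2, 3], [4, 6], [5]].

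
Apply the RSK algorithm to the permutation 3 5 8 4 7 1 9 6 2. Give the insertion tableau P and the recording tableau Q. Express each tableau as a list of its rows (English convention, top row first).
Insert each entry of the permutation into P by Schensted row insertion, recording in Q the position of each new cell.

After inserting 3: P = [[3]].
After inserting 5: P = [[3, 5]].
After inserting 8: P = [[3, 5, 8]].
After inserting 4: P = [[3, 4, 8], [5]].
After inserting 7: P = [[3, 4, 7], [5, 8]].
After inserting 1: P = [[1, 4, 7], [3, 8], [5]].
After inserting 9: P = [[1, 4, 7, 9], [3, 8], [5]].
After inserting 6: P = [[1, 4, 6, 9], [3, 7], [5, 8]].
After inserting 2: P = [[1, 2, 6, 9], [3, 4], [5, 7], [8]].

So P = [[1, 2, 6, 9], [3, 4], [5, 7], [8]], Q = [[1, 2, 3, 7], [4, 5], [6, 8], [9]].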